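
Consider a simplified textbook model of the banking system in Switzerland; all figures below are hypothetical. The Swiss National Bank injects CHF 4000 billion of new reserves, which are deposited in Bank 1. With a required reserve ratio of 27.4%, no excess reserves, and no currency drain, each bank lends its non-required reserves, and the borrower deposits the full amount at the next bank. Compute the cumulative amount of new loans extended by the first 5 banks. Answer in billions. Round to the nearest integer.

Bank i lends (1 − rr)^i of the original deposit: Bank 1 lends 4000·0.7260 = 2904.0000, Bank 2 lends 4000·0.7260² = 2108.3040, and so on.
Summing a geometric series: total = 4000·[0.7260·(1 − 0.7260^5) / (1 − 0.7260)] ≈ 8460.9268 billion.

CHF 8461 billion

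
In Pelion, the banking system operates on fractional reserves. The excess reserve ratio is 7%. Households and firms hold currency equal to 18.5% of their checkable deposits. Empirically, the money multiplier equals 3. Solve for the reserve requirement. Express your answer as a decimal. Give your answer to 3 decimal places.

Using m = 3. Since m = (1 + c)/(c + rr + e), the denominator satisfies c + rr + e = (1 + c)/m = (1 + 0.185) / 3 = 0.395000.
With c = 0.185 and e = 0.07, the reserve requirement is 0.395000 − 0.185 − 0.07 = 0.14.

0.140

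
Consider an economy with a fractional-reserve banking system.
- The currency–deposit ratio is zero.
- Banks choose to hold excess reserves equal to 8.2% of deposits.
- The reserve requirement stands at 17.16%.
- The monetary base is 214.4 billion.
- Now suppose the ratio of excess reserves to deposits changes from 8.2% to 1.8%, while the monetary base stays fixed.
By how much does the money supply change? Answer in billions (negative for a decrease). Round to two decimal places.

285.38 billion

Initially m₁ = 1 / (0.1716 + 0.082) ≈ 3.943218, so M₁ = 3.943218 × 214.4 ≈ 845.4259 billion.
After the change m₂ = 1 / (0.1716 + 0.018) ≈ 5.274262, so M₂ = 5.274262 × 214.4 ≈ 1130.8018 billion.
ΔM = M₂ − M₁ = 1130.8018 − 845.4259 = 285.3759 billion.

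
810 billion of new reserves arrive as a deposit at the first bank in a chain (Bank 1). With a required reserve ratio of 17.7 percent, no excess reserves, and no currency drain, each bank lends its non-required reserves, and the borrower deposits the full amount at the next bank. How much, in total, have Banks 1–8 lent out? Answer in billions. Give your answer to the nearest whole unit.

2974 billion

Bank i lends (1 − rr)^i of the original deposit: Bank 1 lends 810·0.8230 = 666.6300, Bank 2 lends 810·0.8230² ≈ 548.6365, and so on.
Summing a geometric series: total = 810·[0.8230·(1 − 0.8230^8) / (1 − 0.8230)] ≈ 2973.5686 billion.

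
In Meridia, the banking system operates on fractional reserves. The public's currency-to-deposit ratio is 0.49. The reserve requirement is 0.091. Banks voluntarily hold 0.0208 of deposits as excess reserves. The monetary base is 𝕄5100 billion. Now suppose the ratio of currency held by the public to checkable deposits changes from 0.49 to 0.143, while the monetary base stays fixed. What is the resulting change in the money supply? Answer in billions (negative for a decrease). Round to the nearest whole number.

Initially m₁ = (1 + 0.49) / (0.091 + 0.0208 + 0.49) ≈ 2.47591, so M₁ = 2.47591 × 5100 = 12627.141 billion.
After the change m₂ = (1 + 0.143) / (0.091 + 0.0208 + 0.143) ≈ 4.48587, so M₂ = 4.48587 × 5100 = 22877.937 billion.
ΔM = M₂ − M₁ = 22877.937 − 12627.141 = 10250.796 billion.

𝕄10251 billion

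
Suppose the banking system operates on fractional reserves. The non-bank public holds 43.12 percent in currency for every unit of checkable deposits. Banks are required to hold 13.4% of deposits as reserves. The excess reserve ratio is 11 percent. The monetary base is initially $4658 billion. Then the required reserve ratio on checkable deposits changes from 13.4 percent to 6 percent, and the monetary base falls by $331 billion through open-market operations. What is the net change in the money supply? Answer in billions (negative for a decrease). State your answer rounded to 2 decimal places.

$427.32 billion

Before: m₁ = (1 + 0.4312) / (0.134 + 0.11 + 0.4312) ≈ 2.1196682, MB₁ = 4658, so M₁ = 2.1196682 × 4658 ≈ 9873.4145 billion.
After: m₂ = (1 + 0.4312) / (0.06 + 0.11 + 0.4312) ≈ 2.3805722, MB₂ = 4658 − 331 = 4327, so M₂ = 2.3805722 × 4327 ≈ 10300.7359 billion.
ΔM = M₂ − M₁ = 10300.7359 − 9873.4145 = 427.3214 billion.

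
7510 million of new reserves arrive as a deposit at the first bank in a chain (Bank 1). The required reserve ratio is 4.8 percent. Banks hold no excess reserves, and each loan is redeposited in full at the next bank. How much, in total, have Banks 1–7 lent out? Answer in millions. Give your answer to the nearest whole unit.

Bank i lends (1 − rr)^i of the original deposit: Bank 1 lends 7510·0.9520 = 7149.5200, Bank 2 lends 7510·0.9520² ≈ 6806.3430, and so on.
Summing a geometric series: total = 7510·[0.9520·(1 − 0.9520^7) / (1 − 0.9520)] ≈ 43389.5717 million.

43390 million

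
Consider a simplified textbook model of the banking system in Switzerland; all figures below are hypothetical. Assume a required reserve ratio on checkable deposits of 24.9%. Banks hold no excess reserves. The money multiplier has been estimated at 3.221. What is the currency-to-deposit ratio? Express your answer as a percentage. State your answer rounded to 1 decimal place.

Using m = 3.221. From m = (1 + c)/(c + rr + e), rearranging gives 1 + c = m·(c + rr + e), so c·(1 − m) = m·(rr + e) − 1.
Hence c = [m·(rr + e) − 1]/(1 − m) = [3.221 × (0.249 + 0) − 1] / (1 − 3.221) ≈ 0.089136.

8.9%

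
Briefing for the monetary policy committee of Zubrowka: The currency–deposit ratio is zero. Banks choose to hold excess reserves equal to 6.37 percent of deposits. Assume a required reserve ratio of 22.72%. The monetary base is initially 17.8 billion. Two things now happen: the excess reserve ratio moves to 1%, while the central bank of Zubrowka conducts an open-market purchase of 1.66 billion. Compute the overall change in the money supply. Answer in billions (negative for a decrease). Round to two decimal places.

Before: m₁ = 1 / (0.2272 + 0.0637) ≈ 3.43761, MB₁ = 17.8, so M₁ = 3.43761 × 17.8 ≈ 61.1895 billion.
After: m₂ = 1 / (0.2272 + 0.01) ≈ 4.21585, MB₂ = 17.8 + 1.66 = 19.46, so M₂ = 4.21585 × 19.46 ≈ 82.0404 billion.
ΔM = M₂ − M₁ = 82.0404 − 61.1895 = 20.8509 billion.

20.85 billion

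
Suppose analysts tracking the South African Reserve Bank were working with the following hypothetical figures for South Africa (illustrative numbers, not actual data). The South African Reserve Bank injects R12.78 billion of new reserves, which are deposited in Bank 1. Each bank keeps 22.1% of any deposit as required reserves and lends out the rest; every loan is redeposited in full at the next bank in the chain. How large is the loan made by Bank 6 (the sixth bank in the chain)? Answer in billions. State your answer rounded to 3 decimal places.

Each bank lends a fraction (1 − rr) = 0.7790 of the deposit it receives, so Bank 6 receives 12.78·0.7790^5 and lends 12.78·0.7790^6 ≈ 2.8560 billion.

R2.856 billion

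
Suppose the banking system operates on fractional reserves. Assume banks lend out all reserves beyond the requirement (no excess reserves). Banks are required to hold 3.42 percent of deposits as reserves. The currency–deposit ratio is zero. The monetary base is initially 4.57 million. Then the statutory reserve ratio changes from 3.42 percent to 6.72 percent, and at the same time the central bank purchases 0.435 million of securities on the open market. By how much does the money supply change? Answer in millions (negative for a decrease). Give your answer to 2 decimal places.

-59.15 million

Before: m₁ = 1 / (0.0342) ≈ 29.2398, MB₁ = 4.57, so M₁ = 29.2398 × 4.57 ≈ 133.6259 million.
After: m₂ = 1 / (0.0672) ≈ 14.8810, MB₂ = 4.57 + 0.435 = 5.005, so M₂ = 14.8810 × 5.005 ≈ 74.4794 million.
ΔM = M₂ − M₁ = 74.4794 − 133.6259 = -59.1465 million.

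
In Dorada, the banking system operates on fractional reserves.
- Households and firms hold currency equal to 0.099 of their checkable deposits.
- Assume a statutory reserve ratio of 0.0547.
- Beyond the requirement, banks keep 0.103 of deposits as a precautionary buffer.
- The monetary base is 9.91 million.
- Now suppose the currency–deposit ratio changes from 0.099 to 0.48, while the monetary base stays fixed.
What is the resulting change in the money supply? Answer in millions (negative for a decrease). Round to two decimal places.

Initially m₁ = (1 + 0.099) / (0.0547 + 0.103 + 0.099) ≈ 4.2813, so M₁ = 4.2813 × 9.91 ≈ 42.4277 million.
After the change m₂ = (1 + 0.48) / (0.0547 + 0.103 + 0.48) ≈ 2.3208, so M₂ = 2.3208 × 9.91 ≈ 22.9991 million.
ΔM = M₂ − M₁ = 22.9991 − 42.4277 = -19.4286 million.

-19.43 million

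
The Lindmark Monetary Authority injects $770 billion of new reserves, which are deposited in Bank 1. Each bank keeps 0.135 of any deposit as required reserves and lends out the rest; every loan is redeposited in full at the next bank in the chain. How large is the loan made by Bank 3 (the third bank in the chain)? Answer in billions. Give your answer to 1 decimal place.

$498.4 billion

Each bank lends a fraction (1 − rr) = 0.8650 of the deposit it receives, so Bank 3 receives 770·0.8650^2 and lends 770·0.8650^3 ≈ 498.3553 billion.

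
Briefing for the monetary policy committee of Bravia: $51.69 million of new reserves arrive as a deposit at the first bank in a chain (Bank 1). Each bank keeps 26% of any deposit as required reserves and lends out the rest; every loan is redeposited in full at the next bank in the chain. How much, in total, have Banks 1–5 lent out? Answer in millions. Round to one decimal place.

Bank i lends (1 − rr)^i of the original deposit: Bank 1 lends 51.69·0.7400 = 38.2506, Bank 2 lends 51.69·0.7400² ≈ 28.3054, and so on.
Summing a geometric series: total = 51.69·[0.7400·(1 − 0.7400^5) / (1 − 0.7400)] ≈ 114.4722 million.

$114.5 million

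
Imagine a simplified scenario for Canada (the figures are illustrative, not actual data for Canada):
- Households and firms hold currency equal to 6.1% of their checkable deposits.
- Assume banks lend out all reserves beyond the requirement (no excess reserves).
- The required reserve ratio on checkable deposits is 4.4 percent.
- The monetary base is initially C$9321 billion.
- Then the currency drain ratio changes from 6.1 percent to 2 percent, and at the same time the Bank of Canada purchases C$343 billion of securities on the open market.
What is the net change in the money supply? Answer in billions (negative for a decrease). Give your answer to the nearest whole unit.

Before: m₁ = (1 + 0.061) / (0.044 + 0.061) ≈ 10.10476, MB₁ = 9321, so M₁ = 10.10476 × 9321 ≈ 94186.468 billion.
After: m₂ = (1 + 0.02) / (0.044 + 0.02) = 15.93750, MB₂ = 9321 + 343 = 9664, so M₂ = 15.93750 × 9664 = 154020 billion.
ΔM = M₂ − M₁ = 154020 − 94186.468 = 59833.532 billion.

C$59834 billion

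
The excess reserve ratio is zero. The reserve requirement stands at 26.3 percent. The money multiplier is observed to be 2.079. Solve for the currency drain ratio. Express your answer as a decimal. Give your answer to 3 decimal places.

0.420

Using m = 2.079. From m = (1 + c)/(c + rr + e), rearranging gives 1 + c = m·(c + rr + e), so c·(1 − m) = m·(rr + e) − 1.
Hence c = [m·(rr + e) − 1]/(1 − m) = [2.079 × (0.263 + 0) − 1] / (1 − 2.079) ≈ 0.420040.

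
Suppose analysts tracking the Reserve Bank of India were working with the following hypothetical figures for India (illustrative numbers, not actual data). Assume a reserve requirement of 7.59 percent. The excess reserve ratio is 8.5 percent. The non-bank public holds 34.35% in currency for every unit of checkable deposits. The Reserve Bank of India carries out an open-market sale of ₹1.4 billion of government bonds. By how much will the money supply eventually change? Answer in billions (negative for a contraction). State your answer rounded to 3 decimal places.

The money multiplier is m = (1 + c) / (rr + e + c) = (1 + 0.3435) / (0.0759 + 0.085 + 0.3435) ≈ 2.66356.
The sale removes 1.4 billion of base, so ΔM = m × ΔMB = 2.66356 × (−1.4) ≈ -3.729 billion.

-3.729 billion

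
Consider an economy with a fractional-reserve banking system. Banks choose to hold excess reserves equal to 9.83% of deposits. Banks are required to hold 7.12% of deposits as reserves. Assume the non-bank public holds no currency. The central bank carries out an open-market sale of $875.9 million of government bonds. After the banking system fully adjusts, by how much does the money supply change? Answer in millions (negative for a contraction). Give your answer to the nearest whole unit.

The money multiplier is m = 1 / (rr + e) = 1 / (0.0712 + 0.0983) ≈ 5.8997.
The sale removes 875.9 million of base, so ΔM = m × ΔMB = 5.8997 × (−875.9) ≈ -5167.5472 million.

-5168 million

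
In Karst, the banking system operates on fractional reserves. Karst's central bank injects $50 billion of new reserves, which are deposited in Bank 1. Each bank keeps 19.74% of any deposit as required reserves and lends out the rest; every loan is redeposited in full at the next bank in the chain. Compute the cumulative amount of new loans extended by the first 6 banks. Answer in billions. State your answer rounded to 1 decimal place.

$149.0 billion

Bank i lends (1 − rr)^i of the original deposit: Bank 1 lends 50·0.8026 = 40.1300, Bank 2 lends 50·0.8026² ≈ 32.2083, and so on.
Summing a geometric series: total = 50·[0.8026·(1 − 0.8026^6) / (1 − 0.8026)] ≈ 148.9531 billion.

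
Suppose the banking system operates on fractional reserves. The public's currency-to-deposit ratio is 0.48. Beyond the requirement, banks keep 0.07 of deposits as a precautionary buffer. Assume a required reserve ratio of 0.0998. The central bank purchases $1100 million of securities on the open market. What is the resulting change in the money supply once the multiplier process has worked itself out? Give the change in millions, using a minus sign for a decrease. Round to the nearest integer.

$2505 million

The money multiplier is m = (1 + c) / (rr + e + c) = (1 + 0.48) / (0.0998 + 0.07 + 0.48) ≈ 2.27762.
The purchase adds 1100 million of base, so ΔM = m × ΔMB = 2.27762 × (+1100) = 2505.382 million.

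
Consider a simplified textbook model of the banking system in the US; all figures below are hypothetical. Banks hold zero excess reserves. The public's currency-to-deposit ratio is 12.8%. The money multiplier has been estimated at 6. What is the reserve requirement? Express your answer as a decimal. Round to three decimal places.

Using m = 6. Since m = (1 + c)/(c + rr + e), the denominator satisfies c + rr + e = (1 + c)/m = (1 + 0.128) / 6 = 0.188000.
With c = 0.128 and e = 0, the reserve requirement is 0.188000 − 0.128 − 0 = 0.06.

0.060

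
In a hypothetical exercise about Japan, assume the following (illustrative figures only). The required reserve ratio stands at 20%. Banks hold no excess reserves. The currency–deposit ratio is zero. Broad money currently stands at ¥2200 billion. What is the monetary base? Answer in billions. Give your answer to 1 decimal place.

With no currency drain and no excess reserves, the money multiplier is m = 1/rr = 1/0.2 = 5.
The monetary base is MB = M / m = 2200 / 5 = 440 billion.

¥440.0 billion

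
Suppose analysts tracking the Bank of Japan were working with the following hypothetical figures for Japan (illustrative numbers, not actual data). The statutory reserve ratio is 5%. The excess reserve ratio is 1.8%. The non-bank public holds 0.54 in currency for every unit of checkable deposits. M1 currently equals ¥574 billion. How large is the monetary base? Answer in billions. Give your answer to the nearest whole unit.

The money multiplier is m = (1 + c) / (rr + e + c) = (1 + 0.54) / (0.05 + 0.018 + 0.54) ≈ 2.5329.
MB = M / m = 574 / 2.5329 ≈ 226.6177 billion.

¥227 billion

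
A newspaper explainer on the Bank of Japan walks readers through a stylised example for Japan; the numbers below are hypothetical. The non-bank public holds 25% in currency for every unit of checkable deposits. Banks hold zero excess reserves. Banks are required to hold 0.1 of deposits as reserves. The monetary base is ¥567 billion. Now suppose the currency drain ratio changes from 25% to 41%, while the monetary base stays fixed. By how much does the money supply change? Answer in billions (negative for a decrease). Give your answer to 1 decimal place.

-457.4 billion

Initially m₁ = (1 + 0.25) / (0.1 + 0.25) ≈ 3.57143, so M₁ = 3.57143 × 567 ≈ 2025.0008 billion.
After the change m₂ = (1 + 0.41) / (0.1 + 0.41) ≈ 2.76471, so M₂ = 2.76471 × 567 ≈ 1567.5906 billion.
ΔM = M₂ − M₁ = 1567.5906 − 2025.0008 = -457.4102 billion.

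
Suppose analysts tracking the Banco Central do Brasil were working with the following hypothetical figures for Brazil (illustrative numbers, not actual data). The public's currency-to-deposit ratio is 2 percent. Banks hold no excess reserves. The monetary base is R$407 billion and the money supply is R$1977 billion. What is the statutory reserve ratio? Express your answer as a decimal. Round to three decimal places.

Using m = M/MB = 1977/407 ≈ 4.857494. Since m = (1 + c)/(c + rr + e), the denominator satisfies c + rr + e = (1 + c)/m = (1 + 0.02) / 4.857494 ≈ 0.209985.
With c = 0.02 and e = 0, the statutory reserve ratio is 0.209985 − 0.02 − 0 = 0.189985.

0.190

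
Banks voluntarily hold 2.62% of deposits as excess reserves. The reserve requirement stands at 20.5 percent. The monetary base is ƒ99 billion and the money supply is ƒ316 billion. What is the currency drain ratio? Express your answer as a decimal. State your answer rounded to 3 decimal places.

0.120

Using m = M/MB = 316/99 ≈ 3.191919. From m = (1 + c)/(c + rr + e), rearranging gives 1 + c = m·(c + rr + e), so c·(1 − m) = m·(rr + e) − 1.
Hence c = [m·(rr + e) − 1]/(1 − m) = [3.191919 × (0.205 + 0.0262) − 1] / (1 − 3.191919) ≈ 0.119543.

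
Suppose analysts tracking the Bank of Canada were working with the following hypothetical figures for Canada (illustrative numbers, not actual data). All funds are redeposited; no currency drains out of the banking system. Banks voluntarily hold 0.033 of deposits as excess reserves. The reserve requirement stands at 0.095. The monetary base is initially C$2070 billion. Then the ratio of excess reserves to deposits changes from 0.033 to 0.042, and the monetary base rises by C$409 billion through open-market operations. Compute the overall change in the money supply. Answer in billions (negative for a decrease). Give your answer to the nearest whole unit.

C$1923 billion

Before: m₁ = 1 / (0.095 + 0.033) = 7.81250, MB₁ = 2070, so M₁ = 7.81250 × 2070 = 16171.875 billion.
After: m₂ = 1 / (0.095 + 0.042) ≈ 7.29927, MB₂ = 2070 + 409 = 2479, so M₂ = 7.29927 × 2479 ≈ 18094.8903 billion.
ΔM = M₂ − M₁ = 18094.8903 − 16171.875 = 1923.0153 billion.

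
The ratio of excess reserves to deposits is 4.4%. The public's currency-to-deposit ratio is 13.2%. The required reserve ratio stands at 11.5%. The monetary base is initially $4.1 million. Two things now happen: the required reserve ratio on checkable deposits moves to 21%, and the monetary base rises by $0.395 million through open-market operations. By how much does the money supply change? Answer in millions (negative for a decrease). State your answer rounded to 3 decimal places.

Before: m₁ = (1 + 0.132) / (0.115 + 0.044 + 0.132) ≈ 3.89003, MB₁ = 4.1, so M₁ = 3.89003 × 4.1 ≈ 15.9491 million.
After: m₂ = (1 + 0.132) / (0.21 + 0.044 + 0.132) ≈ 2.93264, MB₂ = 4.1 + 0.395 = 4.495, so M₂ = 2.93264 × 4.495 ≈ 13.1822 million.
ΔM = M₂ − M₁ = 13.1822 − 15.9491 = -2.7669 million.

-2.767 million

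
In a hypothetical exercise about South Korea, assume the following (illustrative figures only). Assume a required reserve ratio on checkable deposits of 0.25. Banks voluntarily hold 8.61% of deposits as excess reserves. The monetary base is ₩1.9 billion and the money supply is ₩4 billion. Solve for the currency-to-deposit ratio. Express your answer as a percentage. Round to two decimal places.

26.46%

Using m = M/MB = 4/1.9 ≈ 2.105263. From m = (1 + c)/(c + rr + e), rearranging gives 1 + c = m·(c + rr + e), so c·(1 − m) = m·(rr + e) − 1.
Hence c = [m·(rr + e) − 1]/(1 − m) = [2.105263 × (0.25 + 0.0861) − 1] / (1 − 2.105263) ≈ 0.264572.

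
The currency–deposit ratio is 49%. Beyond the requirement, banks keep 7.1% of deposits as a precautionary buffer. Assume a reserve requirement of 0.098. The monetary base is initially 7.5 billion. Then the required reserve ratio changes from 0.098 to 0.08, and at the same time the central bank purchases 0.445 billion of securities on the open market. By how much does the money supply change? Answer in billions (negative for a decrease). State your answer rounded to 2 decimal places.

Before: m₁ = (1 + 0.49) / (0.098 + 0.071 + 0.49) ≈ 2.2610, MB₁ = 7.5, so M₁ = 2.2610 × 7.5 = 16.9575 billion.
After: m₂ = (1 + 0.49) / (0.08 + 0.071 + 0.49) ≈ 2.3245, MB₂ = 7.5 + 0.445 = 7.945, so M₂ = 2.3245 × 7.945 ≈ 18.4682 billion.
ΔM = M₂ − M₁ = 18.4682 − 16.9575 = 1.5107 billion.

1.51 billion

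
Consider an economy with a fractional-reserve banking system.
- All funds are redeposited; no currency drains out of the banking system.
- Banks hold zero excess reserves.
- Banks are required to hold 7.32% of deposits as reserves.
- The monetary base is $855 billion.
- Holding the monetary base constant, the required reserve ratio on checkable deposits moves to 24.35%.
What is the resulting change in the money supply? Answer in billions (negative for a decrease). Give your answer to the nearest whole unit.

Initially m₁ = 1 / (0.0732) ≈ 13.6612, so M₁ = 13.6612 × 855 = 11680.326 billion.
After the change m₂ = 1 / (0.2435) ≈ 4.1068, so M₂ = 4.1068 × 855 = 3511.314 billion.
ΔM = M₂ − M₁ = 3511.314 − 11680.326 = -8169.012 billion.

-8169 billion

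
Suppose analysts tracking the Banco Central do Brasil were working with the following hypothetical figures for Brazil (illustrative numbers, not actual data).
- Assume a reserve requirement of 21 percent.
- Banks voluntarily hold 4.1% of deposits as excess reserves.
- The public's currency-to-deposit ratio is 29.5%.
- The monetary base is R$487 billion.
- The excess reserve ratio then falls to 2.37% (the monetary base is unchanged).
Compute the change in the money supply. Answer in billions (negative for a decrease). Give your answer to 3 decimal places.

R$37.796 billion

Initially m₁ = (1 + 0.295) / (0.21 + 0.041 + 0.295) ≈ 2.3717949, so M₁ = 2.3717949 × 487 ≈ 1155.0641 billion.
After the change m₂ = (1 + 0.295) / (0.21 + 0.0237 + 0.295) ≈ 2.4494042, so M₂ = 2.4494042 × 487 ≈ 1192.8598 billion.
ΔM = M₂ − M₁ = 1192.8598 − 1155.0641 = 37.7957 billion.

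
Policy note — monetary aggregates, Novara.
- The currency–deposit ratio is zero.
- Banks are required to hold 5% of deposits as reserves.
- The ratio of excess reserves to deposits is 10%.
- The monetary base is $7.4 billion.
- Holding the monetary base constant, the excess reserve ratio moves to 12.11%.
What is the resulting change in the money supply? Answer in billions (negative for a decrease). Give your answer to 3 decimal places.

Initially m₁ = 1 / (0.05 + 0.1) ≈ 6.66667, so M₁ = 6.66667 × 7.4 ≈ 49.3334 billion.
After the change m₂ = 1 / (0.05 + 0.1211) ≈ 5.84454, so M₂ = 5.84454 × 7.4 ≈ 43.2496 billion.
ΔM = M₂ − M₁ = 43.2496 − 49.3334 = -6.0838 billion.

-6.084 billion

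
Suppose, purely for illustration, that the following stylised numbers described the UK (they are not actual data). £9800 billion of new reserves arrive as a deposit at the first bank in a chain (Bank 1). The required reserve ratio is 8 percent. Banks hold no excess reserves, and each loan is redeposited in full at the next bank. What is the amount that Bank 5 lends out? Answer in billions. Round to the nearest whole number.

Each bank lends a fraction (1 − rr) = 0.9200 of the deposit it receives, so Bank 5 receives 9800·0.9200^4 and lends 9800·0.9200^5 ≈ 6458.9989 billion.

£6459 billion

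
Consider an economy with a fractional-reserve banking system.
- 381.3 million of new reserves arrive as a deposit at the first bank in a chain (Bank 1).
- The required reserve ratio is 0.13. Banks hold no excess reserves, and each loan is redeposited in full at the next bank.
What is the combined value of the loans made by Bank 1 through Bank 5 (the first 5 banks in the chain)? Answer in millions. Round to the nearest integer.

Bank i lends (1 − rr)^i of the original deposit: Bank 1 lends 381.3·0.8700 = 331.7310, Bank 2 lends 381.3·0.8700² ≈ 288.6060, and so on.
Summing a geometric series: total = 381.3·[0.8700·(1 − 0.8700^5) / (1 − 0.8700)] ≈ 1279.9179 million.

1280 million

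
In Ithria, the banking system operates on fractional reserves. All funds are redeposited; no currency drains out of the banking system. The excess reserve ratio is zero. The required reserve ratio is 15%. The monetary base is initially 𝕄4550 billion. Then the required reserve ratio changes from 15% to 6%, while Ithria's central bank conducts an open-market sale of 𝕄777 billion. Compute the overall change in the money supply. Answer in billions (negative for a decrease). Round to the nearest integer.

𝕄32550 billion

Before: m₁ = 1 / (0.15) ≈ 6.66667, MB₁ = 4550, so M₁ = 6.66667 × 4550 = 30333.3485 billion.
After: m₂ = 1 / (0.06) ≈ 16.66667, MB₂ = 4550 − 777 = 3773, so M₂ = 16.66667 × 3773 ≈ 62883.3459 billion.
ΔM = M₂ − M₁ = 62883.3459 − 30333.3485 = 32549.9974 billion.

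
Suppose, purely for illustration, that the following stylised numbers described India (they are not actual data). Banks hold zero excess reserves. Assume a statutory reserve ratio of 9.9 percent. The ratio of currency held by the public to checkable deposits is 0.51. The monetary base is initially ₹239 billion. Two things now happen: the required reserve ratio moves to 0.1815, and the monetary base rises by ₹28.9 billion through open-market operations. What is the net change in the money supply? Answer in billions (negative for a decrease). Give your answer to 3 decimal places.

Before: m₁ = (1 + 0.51) / (0.099 + 0.51) ≈ 2.4794745, MB₁ = 239, so M₁ = 2.4794745 × 239 ≈ 592.5944 billion.
After: m₂ = (1 + 0.51) / (0.1815 + 0.51) ≈ 2.1836587, MB₂ = 239 + 28.9 = 267.9, so M₂ = 2.1836587 × 267.9 ≈ 585.0022 billion.
ΔM = M₂ − M₁ = 585.0022 − 592.5944 = -7.5922 billion.

-7.592 billion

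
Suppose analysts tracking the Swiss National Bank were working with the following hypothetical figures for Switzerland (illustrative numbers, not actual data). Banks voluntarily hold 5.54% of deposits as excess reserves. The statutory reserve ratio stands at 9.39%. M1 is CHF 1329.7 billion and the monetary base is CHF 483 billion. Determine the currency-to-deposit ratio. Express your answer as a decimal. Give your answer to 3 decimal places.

Using m = M/MB = 1329.7/483 ≈ 2.753002. From m = (1 + c)/(c + rr + e), rearranging gives 1 + c = m·(c + rr + e), so c·(1 − m) = m·(rr + e) − 1.
Hence c = [m·(rr + e) − 1]/(1 − m) = [2.753002 × (0.0939 + 0.0554) − 1] / (1 − 2.753002) ≈ 0.335982.

0.336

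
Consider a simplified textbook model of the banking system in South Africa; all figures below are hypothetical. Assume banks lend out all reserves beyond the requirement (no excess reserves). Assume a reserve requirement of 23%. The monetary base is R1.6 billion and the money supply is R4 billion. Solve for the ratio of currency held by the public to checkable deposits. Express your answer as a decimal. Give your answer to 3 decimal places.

0.283

Using m = M/MB = 4/1.6 = 2.500000. From m = (1 + c)/(c + rr + e), rearranging gives 1 + c = m·(c + rr + e), so c·(1 − m) = m·(rr + e) − 1.
Hence c = [m·(rr + e) − 1]/(1 − m) = [2.500000 × (0.23 + 0) − 1] / (1 − 2.500000) ≈ 0.283333.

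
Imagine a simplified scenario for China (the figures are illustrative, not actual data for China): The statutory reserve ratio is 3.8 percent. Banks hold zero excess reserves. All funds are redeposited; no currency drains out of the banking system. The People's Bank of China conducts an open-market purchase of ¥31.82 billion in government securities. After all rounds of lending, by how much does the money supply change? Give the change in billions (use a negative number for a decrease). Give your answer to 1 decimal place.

The simple money multiplier is m = 1/rr = 1/0.038 ≈ 26.3158.
An open-market purchase increases the monetary base by 31.82 billion, so ΔM = m × ΔMB = 26.3158 × 31.82 ≈ 837.3688 billion.

¥837.4 billion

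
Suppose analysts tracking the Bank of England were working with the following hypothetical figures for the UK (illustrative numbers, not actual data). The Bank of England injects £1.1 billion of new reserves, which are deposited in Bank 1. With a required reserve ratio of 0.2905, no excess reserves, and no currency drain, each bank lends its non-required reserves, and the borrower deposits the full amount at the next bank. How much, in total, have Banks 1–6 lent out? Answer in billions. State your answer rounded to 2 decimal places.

Bank i lends (1 − rr)^i of the original deposit: Bank 1 lends 1.1·0.7095 ≈ 0.7805, Bank 2 lends 1.1·0.7095² ≈ 0.5537, and so on.
Summing a geometric series: total = 1.1·[0.7095·(1 − 0.7095^6) / (1 − 0.7095)] ≈ 2.3439 billion.

£2.34 billion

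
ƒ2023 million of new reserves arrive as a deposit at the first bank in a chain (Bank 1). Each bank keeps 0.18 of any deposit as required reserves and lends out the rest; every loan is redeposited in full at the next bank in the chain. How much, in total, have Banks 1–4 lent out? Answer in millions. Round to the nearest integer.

ƒ5049 million

Bank i lends (1 − rr)^i of the original deposit: Bank 1 lends 2023·0.8200 = 1658.8600, Bank 2 lends 2023·0.8200² = 1360.2652, and so on.
Summing a geometric series: total = 2023·[0.8200·(1 − 0.8200^4) / (1 − 0.8200)] ≈ 5049.1850 million.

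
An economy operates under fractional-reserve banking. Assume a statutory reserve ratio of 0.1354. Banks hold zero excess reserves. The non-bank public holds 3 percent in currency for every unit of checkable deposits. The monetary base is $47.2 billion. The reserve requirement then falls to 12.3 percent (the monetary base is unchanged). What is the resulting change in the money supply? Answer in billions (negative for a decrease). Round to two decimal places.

Initially m₁ = (1 + 0.03) / (0.1354 + 0.03) ≈ 6.22733, so M₁ = 6.22733 × 47.2 ≈ 293.93 billion.
After the change m₂ = (1 + 0.03) / (0.123 + 0.03) ≈ 6.73203, so M₂ = 6.73203 × 47.2 ≈ 317.7518 billion.
ΔM = M₂ − M₁ = 317.7518 − 293.93 = 23.8218 billion.

$23.82 billion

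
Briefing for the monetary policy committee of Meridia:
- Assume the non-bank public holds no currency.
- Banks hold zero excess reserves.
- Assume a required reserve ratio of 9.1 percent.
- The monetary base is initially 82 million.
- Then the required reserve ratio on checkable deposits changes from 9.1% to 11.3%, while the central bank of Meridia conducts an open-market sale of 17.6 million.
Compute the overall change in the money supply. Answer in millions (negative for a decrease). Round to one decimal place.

-331.2 million

Before: m₁ = 1 / (0.091) ≈ 10.9890, MB₁ = 82, so M₁ = 10.9890 × 82 = 901.098 million.
After: m₂ = 1 / (0.113) ≈ 8.8496, MB₂ = 82 − 17.6 = 64.4, so M₂ = 8.8496 × 64.4 ≈ 569.9142 million.
ΔM = M₂ − M₁ = 569.9142 − 901.098 = -331.1838 million.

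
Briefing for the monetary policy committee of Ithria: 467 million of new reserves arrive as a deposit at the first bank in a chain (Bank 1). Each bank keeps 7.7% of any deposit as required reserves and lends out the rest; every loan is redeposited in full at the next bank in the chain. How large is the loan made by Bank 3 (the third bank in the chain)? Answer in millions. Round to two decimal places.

Each bank lends a fraction (1 − rr) = 0.9230 of the deposit it receives, so Bank 3 receives 467·0.9230^2 and lends 467·0.9230^3 ≈ 367.2163 million.

367.22 million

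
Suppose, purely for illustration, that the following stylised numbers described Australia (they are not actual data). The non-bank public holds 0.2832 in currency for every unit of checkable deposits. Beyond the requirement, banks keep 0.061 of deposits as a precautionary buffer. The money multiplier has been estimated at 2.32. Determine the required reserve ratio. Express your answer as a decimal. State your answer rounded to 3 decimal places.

Using m = 2.32. Since m = (1 + c)/(c + rr + e), the denominator satisfies c + rr + e = (1 + c)/m = (1 + 0.2832) / 2.32 ≈ 0.553103.
With c = 0.2832 and e = 0.061, the required reserve ratio is 0.553103 − 0.2832 − 0.061 = 0.208903.

0.209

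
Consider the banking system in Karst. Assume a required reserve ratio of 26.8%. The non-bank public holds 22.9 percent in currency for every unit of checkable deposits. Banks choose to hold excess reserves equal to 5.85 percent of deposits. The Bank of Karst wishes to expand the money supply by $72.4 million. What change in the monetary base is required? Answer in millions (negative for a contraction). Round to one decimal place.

The money multiplier is m = (1 + c) / (rr + e + c) = (1 + 0.229) / (0.268 + 0.0585 + 0.229) ≈ 2.2124.
ΔMB = ΔM / m = (+72.4) / 2.2124 ≈ 32.7246 million.

$32.7 million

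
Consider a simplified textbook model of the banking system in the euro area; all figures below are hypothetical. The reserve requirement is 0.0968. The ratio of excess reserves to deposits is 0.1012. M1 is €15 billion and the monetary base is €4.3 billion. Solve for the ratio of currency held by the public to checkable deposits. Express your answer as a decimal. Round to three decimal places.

Using m = M/MB = 15/4.3 ≈ 3.488372. From m = (1 + c)/(c + rr + e), rearranging gives 1 + c = m·(c + rr + e), so c·(1 − m) = m·(rr + e) − 1.
Hence c = [m·(rr + e) − 1]/(1 − m) = [3.488372 × (0.0968 + 0.1012) − 1] / (1 − 3.488372) ≈ 0.124299.

0.124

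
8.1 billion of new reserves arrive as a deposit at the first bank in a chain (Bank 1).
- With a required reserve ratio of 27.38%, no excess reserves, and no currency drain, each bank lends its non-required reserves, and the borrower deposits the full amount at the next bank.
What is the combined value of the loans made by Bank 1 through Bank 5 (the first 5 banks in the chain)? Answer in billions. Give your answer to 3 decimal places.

Bank i lends (1 − rr)^i of the original deposit: Bank 1 lends 8.1·0.7262 ≈ 5.8822, Bank 2 lends 8.1·0.7262² ≈ 4.2717, and so on.
Summing a geometric series: total = 8.1·[0.7262·(1 − 0.7262^5) / (1 − 0.7262)] ≈ 17.1446 billion.

17.145 billion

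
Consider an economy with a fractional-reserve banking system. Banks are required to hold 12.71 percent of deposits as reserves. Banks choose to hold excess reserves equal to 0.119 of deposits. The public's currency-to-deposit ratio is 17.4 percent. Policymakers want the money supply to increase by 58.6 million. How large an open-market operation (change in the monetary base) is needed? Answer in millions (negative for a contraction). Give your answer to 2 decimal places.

20.97 million

The money multiplier is m = (1 + c) / (rr + e + c) = (1 + 0.174) / (0.1271 + 0.119 + 0.174) ≈ 2.79457.
ΔMB = ΔM / m = (+58.6) / 2.79457 ≈ 20.9692 million.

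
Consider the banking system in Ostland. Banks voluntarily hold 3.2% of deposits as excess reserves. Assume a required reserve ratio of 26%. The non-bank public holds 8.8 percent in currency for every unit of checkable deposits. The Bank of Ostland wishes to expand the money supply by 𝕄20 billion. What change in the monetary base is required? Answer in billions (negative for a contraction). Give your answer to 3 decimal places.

The money multiplier is m = (1 + c) / (rr + e + c) = (1 + 0.088) / (0.26 + 0.032 + 0.088) ≈ 2.863158.
ΔMB = ΔM / m = (+20) / 2.863158 ≈ 6.9853 billion.

𝕄6.985 billion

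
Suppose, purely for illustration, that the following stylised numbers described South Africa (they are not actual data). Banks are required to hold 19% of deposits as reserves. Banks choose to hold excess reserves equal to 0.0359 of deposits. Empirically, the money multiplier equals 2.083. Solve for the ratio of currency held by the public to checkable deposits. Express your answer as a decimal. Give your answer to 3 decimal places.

Using m = 2.083. From m = (1 + c)/(c + rr + e), rearranging gives 1 + c = m·(c + rr + e), so c·(1 − m) = m·(rr + e) − 1.
Hence c = [m·(rr + e) − 1]/(1 − m) = [2.083 × (0.19 + 0.0359) − 1] / (1 − 2.083) ≈ 0.488874.

0.489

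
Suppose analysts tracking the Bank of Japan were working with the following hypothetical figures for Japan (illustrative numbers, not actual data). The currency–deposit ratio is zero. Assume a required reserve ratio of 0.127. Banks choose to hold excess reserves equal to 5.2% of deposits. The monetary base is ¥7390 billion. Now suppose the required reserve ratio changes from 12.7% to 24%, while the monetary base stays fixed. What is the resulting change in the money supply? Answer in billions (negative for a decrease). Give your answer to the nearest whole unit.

-15977 billion

Initially m₁ = 1 / (0.127 + 0.052) ≈ 5.58659, so M₁ = 5.58659 × 7390 = 41284.9001 billion.
After the change m₂ = 1 / (0.24 + 0.052) ≈ 3.42466, so M₂ = 3.42466 × 7390 = 25308.2374 billion.
ΔM = M₂ − M₁ = 25308.2374 − 41284.9001 = -15976.6627 billion.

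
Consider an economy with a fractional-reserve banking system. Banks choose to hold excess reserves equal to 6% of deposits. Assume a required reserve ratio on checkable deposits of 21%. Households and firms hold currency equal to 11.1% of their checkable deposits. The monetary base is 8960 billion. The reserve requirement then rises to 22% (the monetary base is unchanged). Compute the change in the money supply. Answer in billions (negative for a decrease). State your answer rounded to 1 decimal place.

-668.2 billion

Initially m₁ = (1 + 0.111) / (0.21 + 0.06 + 0.111) ≈ 2.916010, so M₁ = 2.916010 × 8960 = 26127.4496 billion.
After the change m₂ = (1 + 0.111) / (0.22 + 0.06 + 0.111) ≈ 2.841432, so M₂ = 2.841432 × 8960 ≈ 25459.2307 billion.
ΔM = M₂ − M₁ = 25459.2307 − 26127.4496 = -668.2189 billion.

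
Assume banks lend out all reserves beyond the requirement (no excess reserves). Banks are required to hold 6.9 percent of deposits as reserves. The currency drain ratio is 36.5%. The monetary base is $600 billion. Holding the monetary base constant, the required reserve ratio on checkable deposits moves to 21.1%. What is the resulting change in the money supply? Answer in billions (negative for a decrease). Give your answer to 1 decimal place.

Initially m₁ = (1 + 0.365) / (0.069 + 0.365) ≈ 3.14516, so M₁ = 3.14516 × 600 = 1887.096 billion.
After the change m₂ = (1 + 0.365) / (0.211 + 0.365) ≈ 2.36979, so M₂ = 2.36979 × 600 = 1421.874 billion.
ΔM = M₂ − M₁ = 1421.874 − 1887.096 = -465.222 billion.

-465.2 billion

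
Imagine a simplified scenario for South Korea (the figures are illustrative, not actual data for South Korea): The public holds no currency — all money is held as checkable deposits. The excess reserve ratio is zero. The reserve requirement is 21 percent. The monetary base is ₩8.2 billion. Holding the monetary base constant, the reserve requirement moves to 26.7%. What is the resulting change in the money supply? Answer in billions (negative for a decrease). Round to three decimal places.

-8.336 billion

Initially m₁ = 1 / (0.21) ≈ 4.76190, so M₁ = 4.76190 × 8.2 ≈ 39.0476 billion.
After the change m₂ = 1 / (0.267) ≈ 3.74532, so M₂ = 3.74532 × 8.2 ≈ 30.7116 billion.
ΔM = M₂ − M₁ = 30.7116 − 39.0476 = -8.336 billion.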